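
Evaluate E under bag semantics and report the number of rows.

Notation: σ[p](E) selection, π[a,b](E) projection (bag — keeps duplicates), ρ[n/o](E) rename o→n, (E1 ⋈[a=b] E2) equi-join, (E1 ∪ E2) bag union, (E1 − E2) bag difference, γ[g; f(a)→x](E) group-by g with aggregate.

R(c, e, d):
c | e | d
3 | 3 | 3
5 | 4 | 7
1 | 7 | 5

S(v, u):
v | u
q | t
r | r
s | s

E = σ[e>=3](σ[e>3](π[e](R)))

Row counts bottom-up:
  R → 3
  π[e](R) → 3
  σ[e>3](π[e](R)) → 2
  σ[e>=3](σ[e>3](π[e](R))) → 2

|E| = 2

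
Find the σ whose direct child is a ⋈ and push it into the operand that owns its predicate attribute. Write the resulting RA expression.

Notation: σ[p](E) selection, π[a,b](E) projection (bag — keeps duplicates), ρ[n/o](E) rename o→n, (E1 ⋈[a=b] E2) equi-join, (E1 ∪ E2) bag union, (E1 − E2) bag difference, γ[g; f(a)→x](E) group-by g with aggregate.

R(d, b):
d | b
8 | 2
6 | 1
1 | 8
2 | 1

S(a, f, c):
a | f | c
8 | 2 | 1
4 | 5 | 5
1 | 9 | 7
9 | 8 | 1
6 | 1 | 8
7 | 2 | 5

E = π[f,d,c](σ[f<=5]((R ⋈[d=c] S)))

σ filters on f, owned by the right side.
E' = π[f,d,c]((R ⋈[d=c] σ[f<=5](S)))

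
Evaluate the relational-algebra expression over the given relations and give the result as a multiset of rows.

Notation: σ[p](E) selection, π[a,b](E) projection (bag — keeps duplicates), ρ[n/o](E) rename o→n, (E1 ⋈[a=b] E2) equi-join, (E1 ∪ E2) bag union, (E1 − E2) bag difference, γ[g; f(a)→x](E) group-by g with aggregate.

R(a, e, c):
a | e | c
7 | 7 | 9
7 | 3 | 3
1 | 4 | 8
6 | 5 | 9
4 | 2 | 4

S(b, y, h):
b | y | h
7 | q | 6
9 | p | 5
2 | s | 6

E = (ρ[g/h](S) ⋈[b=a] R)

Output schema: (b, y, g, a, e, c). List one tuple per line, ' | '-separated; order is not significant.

Row counts bottom-up:
  S → 3
  ρ[g/h](S) → 3
  R → 5
  (ρ[g/h](S) ⋈[b=a] R) → 2

== RESULT ==
b | y | g | a | e | c
7 | q | 6 | 7 | 3 | 3
7 | q | 6 | 7 | 7 | 9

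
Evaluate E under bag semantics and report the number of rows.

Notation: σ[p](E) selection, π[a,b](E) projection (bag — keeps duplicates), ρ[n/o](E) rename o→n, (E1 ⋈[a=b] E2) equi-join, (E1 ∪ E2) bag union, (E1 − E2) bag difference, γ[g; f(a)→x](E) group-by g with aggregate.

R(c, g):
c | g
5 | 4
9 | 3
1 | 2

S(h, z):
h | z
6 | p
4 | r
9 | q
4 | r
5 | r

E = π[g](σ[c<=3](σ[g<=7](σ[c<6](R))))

Stepwise |·|:
  R → 3
  σ[c<6](R) → 2
  σ[g<=7](σ[c<6](R)) → 2
  σ[c<=3](σ[g<=7](σ[c<6](R))) → 1
  π[g](σ[c<=3](σ[g<=7](σ[c<6](R)))) → 1

|E| = 1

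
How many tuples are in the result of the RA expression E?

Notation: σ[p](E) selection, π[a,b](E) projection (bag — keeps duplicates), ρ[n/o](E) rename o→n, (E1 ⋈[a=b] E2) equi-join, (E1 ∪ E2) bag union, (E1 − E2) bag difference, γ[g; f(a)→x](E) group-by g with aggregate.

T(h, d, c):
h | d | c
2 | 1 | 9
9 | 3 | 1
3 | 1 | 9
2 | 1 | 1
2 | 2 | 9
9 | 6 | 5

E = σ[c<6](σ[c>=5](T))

Subexpression sizes:
  T → 6
  σ[c>=5](T) → 4
  σ[c<6](σ[c>=5](T)) → 1

|E| = 1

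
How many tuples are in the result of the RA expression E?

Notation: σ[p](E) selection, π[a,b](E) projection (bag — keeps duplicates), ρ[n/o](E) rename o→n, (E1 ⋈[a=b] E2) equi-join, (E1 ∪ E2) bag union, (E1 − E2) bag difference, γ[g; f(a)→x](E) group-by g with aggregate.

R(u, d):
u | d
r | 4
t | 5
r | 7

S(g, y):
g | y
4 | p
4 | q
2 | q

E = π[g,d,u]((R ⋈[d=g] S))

Per-node cardinality:
  R → 3
  S → 3
  (R ⋈[d=g] S) → 2
  π[g,d,u]((R ⋈[d=g] S)) → 2

|E| = 2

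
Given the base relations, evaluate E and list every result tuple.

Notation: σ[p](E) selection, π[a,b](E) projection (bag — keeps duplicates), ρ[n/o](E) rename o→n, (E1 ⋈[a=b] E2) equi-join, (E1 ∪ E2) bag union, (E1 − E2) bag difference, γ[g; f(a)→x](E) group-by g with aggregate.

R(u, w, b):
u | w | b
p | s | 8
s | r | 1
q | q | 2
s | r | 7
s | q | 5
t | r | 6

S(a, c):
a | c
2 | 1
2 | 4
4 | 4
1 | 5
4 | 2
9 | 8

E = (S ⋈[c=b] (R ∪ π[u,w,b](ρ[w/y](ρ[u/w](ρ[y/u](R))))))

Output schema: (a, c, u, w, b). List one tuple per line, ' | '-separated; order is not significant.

Per-node cardinality:
  S → 6
  R → 6
  R → 6
  ρ[y/u](R) → 6
  ρ[u/w](ρ[y/u](R)) → 6
  ρ[w/y](ρ[u/w](ρ[y/u](R))) → 6
  π[u,w,b](ρ[w/y](ρ[u/w](ρ[y/u](R)))) → 6
  (R ∪ π[u,w,b](ρ[w/y](ρ[u/w](ρ[y/u](R))))) → 12
  (S ⋈[c=b] (R ∪ π[u,w,b](ρ[w/y](ρ[u/w](ρ[y/u](R)))))) → 8

== RESULT ==
a | c | u | w | b
1 | 5 | q | s | 5
1 | 5 | s | q | 5
2 | 1 | r | s | 1
2 | 1 | s | r | 1
4 | 2 | q | q | 2
4 | 2 | q | q | 2
9 | 8 | p | s | 8
9 | 8 | s | p | 8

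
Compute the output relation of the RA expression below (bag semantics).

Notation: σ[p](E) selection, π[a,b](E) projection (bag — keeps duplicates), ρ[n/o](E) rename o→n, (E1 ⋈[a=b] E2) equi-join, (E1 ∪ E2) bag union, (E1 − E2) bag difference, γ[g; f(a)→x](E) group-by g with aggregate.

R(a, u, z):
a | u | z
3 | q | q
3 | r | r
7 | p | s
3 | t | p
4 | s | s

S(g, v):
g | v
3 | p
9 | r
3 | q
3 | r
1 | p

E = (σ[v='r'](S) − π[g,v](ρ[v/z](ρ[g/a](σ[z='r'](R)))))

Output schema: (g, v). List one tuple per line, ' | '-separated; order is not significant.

Stepwise |·|:
  S → 5
  σ[v='r'](S) → 2
  R → 5
  σ[z='r'](R) → 1
  ρ[g/a](σ[z='r'](R)) → 1
  ρ[v/z](ρ[g/a](σ[z='r'](R))) → 1
  π[g,v](ρ[v/z](ρ[g/a](σ[z='r'](R)))) → 1
  (σ[v='r'](S) − π[g,v](ρ[v/z](ρ[g/a](σ[z='r'](R))))) → 1

== RESULT ==
g | v
9 | r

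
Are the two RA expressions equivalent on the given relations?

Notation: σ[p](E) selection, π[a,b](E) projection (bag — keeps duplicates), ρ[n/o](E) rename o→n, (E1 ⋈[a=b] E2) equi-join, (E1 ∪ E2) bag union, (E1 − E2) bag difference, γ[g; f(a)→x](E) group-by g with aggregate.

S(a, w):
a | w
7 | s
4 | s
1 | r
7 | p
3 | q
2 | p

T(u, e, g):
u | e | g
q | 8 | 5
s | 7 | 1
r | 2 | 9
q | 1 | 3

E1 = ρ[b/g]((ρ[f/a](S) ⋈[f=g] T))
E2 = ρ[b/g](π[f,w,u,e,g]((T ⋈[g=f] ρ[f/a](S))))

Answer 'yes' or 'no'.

E1 per-node cardinality:
  S → 6
  ρ[f/a](S) → 6
  T → 4
  (ρ[f/a](S) ⋈[f=g] T) → 2
  ρ[b/g]((ρ[f/a](S) ⋈[f=g] T)) → 2
E2 per-node cardinality:
  T → 4
  S → 6
  ρ[f/a](S) → 6
  (T ⋈[g=f] ρ[f/a](S)) → 2
  π[f,w,u,e,g]((T ⋈[g=f] ρ[f/a](S))) → 2
  ρ[b/g](π[f,w,u,e,g]((T ⋈[g=f] ρ[f/a](S)))) → 2

E1 and E2 produce the same multiset:
f | w | u | e | b
1 | r | s | 7 | 1
3 | q | q | 1 | 3

yes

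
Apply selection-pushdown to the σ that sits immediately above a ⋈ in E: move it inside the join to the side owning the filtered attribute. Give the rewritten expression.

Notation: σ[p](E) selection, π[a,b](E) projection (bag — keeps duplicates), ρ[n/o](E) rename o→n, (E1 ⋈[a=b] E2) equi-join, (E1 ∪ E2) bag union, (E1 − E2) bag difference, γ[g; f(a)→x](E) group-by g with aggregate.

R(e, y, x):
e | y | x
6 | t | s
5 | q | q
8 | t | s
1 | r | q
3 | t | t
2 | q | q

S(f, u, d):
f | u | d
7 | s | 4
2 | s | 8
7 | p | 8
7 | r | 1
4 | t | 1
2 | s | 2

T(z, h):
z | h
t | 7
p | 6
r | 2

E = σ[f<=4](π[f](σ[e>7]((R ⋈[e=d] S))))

σ filters on e, owned by the left side.
E' = σ[f<=4](π[f]((σ[e>7](R) ⋈[e=d] S)))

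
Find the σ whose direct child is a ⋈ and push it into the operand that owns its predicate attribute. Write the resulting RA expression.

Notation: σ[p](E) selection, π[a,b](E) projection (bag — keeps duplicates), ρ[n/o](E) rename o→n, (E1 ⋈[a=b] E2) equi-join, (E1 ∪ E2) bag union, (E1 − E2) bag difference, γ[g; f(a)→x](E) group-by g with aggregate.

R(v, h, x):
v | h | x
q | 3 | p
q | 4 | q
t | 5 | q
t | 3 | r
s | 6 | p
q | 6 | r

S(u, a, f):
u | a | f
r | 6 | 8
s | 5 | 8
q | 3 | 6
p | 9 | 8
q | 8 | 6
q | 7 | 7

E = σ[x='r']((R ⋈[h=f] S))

σ filters on x, owned by the left side.
E' = (σ[x='r'](R) ⋈[h=f] S)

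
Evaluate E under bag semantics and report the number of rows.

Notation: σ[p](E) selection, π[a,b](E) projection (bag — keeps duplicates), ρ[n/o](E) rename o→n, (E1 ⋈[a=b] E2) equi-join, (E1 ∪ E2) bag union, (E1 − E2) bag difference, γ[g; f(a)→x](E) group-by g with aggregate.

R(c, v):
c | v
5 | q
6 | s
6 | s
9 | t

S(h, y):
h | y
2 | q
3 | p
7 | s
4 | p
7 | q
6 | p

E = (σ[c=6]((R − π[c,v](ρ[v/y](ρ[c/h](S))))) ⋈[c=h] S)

Subexpression sizes:
  R → 4
  S → 6
  ρ[c/h](S) → 6
  ρ[v/y](ρ[c/h](S)) → 6
  π[c,v](ρ[v/y](ρ[c/h](S))) → 6
  (R − π[c,v](ρ[v/y](ρ[c/h](S)))) → 4
  σ[c=6]((R − π[c,v](ρ[v/y](ρ[c/h](S))))) → 2
  S → 6
  (σ[c=6]((R − π[c,v](ρ[v/y](ρ[c/h](S))))) ⋈[c=h] S) → 2

|E| = 2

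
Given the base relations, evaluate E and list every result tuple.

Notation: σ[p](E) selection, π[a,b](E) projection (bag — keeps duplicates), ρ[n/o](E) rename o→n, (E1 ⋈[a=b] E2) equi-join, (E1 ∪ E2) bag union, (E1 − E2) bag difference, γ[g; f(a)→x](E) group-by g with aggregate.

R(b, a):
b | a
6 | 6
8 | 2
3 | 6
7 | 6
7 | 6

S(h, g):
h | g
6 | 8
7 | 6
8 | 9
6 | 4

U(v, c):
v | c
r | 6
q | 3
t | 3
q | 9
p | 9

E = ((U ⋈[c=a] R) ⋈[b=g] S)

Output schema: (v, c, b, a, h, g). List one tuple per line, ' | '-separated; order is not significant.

Per-node cardinality:
  U → 5
  R → 5
  (U ⋈[c=a] R) → 4
  S → 4
  ((U ⋈[c=a] R) ⋈[b=g] S) → 1

== RESULT ==
v | c | b | a | h | g
r | 6 | 6 | 6 | 7 | 6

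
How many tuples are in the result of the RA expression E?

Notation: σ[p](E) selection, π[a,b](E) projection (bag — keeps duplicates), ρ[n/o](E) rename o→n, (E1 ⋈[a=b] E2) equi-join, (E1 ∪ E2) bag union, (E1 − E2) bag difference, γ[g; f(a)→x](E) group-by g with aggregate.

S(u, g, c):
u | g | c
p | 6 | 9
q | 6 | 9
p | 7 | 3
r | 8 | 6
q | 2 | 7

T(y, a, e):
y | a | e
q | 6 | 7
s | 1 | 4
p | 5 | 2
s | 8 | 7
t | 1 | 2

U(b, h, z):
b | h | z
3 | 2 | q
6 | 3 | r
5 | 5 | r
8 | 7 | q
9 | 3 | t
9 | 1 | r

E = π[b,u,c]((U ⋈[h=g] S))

Subexpression sizes:
  U → 6
  S → 5
  (U ⋈[h=g] S) → 2
  π[b,u,c]((U ⋈[h=g] S)) → 2

|E| = 2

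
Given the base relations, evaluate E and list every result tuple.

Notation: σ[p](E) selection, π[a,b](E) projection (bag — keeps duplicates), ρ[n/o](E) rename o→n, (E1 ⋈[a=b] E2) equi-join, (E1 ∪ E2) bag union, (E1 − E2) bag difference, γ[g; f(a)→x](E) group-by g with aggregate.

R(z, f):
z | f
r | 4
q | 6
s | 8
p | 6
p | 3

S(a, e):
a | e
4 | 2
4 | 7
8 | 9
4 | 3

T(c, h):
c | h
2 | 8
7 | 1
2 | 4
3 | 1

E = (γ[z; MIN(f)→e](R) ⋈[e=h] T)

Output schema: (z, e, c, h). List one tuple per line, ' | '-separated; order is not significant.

Stepwise |·|:
  R → 5
  γ[z; MIN(f)→e](R) → 4
  T → 4
  (γ[z; MIN(f)→e](R) ⋈[e=h] T) → 2

== RESULT ==
z | e | c | h
r | 4 | 2 | 4
s | 8 | 2 | 8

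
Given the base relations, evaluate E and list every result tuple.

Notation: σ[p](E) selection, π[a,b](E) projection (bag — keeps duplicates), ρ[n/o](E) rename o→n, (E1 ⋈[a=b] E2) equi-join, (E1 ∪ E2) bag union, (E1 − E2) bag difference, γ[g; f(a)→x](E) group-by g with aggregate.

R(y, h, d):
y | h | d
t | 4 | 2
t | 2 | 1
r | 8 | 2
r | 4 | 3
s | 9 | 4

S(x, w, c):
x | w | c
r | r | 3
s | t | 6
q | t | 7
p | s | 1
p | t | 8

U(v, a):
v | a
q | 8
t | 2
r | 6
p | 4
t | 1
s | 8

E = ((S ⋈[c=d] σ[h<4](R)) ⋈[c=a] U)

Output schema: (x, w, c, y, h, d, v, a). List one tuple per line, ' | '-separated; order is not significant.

Per-node cardinality:
  S → 5
  R → 5
  σ[h<4](R) → 1
  (S ⋈[c=d] σ[h<4](R)) → 1
  U → 6
  ((S ⋈[c=d] σ[h<4](R)) ⋈[c=a] U) → 1

== RESULT ==
x | w | c | y | h | d | v | a
p | s | 1 | t | 2 | 1 | t | 1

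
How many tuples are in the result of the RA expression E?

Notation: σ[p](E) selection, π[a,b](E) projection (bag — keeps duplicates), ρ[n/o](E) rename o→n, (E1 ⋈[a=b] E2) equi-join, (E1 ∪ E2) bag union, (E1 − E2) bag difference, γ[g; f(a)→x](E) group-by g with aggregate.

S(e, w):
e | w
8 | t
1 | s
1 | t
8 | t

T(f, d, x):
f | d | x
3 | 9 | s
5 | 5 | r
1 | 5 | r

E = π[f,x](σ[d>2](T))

Stepwise |·|:
  T → 3
  σ[d>2](T) → 3
  π[f,x](σ[d>2](T)) → 3

|E| = 3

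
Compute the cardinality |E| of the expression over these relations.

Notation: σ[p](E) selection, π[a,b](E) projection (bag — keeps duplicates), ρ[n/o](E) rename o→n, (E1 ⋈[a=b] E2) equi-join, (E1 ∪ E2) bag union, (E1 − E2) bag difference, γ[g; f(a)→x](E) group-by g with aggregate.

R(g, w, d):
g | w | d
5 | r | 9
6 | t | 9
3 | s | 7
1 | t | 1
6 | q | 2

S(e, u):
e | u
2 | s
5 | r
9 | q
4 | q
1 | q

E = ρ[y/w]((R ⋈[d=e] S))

Subexpression sizes:
  R → 5
  S → 5
  (R ⋈[d=e] S) → 4
  ρ[y/w]((R ⋈[d=e] S)) → 4

|E| = 4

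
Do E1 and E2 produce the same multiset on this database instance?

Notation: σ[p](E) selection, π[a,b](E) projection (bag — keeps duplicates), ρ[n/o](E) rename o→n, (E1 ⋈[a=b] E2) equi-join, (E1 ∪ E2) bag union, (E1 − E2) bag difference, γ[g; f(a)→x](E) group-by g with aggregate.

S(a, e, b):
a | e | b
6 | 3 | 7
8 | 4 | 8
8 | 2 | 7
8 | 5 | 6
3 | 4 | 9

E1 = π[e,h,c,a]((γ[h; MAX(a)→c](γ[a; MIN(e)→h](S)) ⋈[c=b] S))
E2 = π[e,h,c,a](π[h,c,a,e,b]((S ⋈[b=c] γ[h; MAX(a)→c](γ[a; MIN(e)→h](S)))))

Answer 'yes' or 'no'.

E1 subexpression sizes:
  S → 5
  γ[a; MIN(e)→h](S) → 3
  γ[h; MAX(a)→c](γ[a; MIN(e)→h](S)) → 3
  S → 5
  (γ[h; MAX(a)→c](γ[a; MIN(e)→h](S)) ⋈[c=b] S) → 2
  π[e,h,c,a]((γ[h; MAX(a)→c](γ[a; MIN(e)→h](S)) ⋈[c=b] S)) → 2
E2 subexpression sizes:
  S → 5
  S → 5
  γ[a; MIN(e)→h](S) → 3
  γ[h; MAX(a)→c](γ[a; MIN(e)→h](S)) → 3
  (S ⋈[b=c] γ[h; MAX(a)→c](γ[a; MIN(e)→h](S))) → 2
  π[h,c,a,e,b]((S ⋈[b=c] γ[h; MAX(a)→c](γ[a; MIN(e)→h](S)))) → 2
  π[e,h,c,a](π[h,c,a,e,b]((S ⋈[b=c] γ[h; MAX(a)→c](γ[a; MIN(e)→h](S))))) → 2

E1 and E2 produce the same multiset:
e | h | c | a
4 | 2 | 8 | 8
5 | 3 | 6 | 8

yes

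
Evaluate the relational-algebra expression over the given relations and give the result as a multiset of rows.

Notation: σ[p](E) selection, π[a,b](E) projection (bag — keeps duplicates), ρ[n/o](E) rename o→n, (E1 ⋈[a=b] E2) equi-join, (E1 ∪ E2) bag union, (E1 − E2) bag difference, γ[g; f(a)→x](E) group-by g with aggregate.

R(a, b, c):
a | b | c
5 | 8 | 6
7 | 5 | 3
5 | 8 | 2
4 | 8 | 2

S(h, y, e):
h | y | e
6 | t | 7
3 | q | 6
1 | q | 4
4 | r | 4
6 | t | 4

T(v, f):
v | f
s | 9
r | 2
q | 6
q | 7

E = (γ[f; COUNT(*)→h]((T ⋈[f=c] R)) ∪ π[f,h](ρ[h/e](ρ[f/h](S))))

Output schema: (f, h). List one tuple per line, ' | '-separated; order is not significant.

Stepwise |·|:
  T → 4
  R → 4
  (T ⋈[f=c] R) → 3
  γ[f; COUNT(*)→h]((T ⋈[f=c] R)) → 2
  S → 5
  ρ[f/h](S) → 5
  ρ[h/e](ρ[f/h](S)) → 5
  π[f,h](ρ[h/e](ρ[f/h](S))) → 5
  (γ[f; COUNT(*)→h]((T ⋈[f=c] R)) ∪ π[f,h](ρ[h/e](ρ[f/h](S)))) → 7

== RESULT ==
f | h
1 | 4
2 | 2
3 | 6
4 | 4
6 | 1
6 | 4
6 | 7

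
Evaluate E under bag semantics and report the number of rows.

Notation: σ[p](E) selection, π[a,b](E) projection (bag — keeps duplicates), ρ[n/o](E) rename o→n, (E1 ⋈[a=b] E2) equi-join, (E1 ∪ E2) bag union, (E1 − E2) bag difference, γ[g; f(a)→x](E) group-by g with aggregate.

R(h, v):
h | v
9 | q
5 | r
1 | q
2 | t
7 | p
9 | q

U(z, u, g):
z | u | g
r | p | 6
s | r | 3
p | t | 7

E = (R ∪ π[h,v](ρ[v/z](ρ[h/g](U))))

Per-node cardinality:
  R → 6
  U → 3
  ρ[h/g](U) → 3
  ρ[v/z](ρ[h/g](U)) → 3
  π[h,v](ρ[v/z](ρ[h/g](U))) → 3
  (R ∪ π[h,v](ρ[v/z](ρ[h/g](U)))) → 9

|E| = 9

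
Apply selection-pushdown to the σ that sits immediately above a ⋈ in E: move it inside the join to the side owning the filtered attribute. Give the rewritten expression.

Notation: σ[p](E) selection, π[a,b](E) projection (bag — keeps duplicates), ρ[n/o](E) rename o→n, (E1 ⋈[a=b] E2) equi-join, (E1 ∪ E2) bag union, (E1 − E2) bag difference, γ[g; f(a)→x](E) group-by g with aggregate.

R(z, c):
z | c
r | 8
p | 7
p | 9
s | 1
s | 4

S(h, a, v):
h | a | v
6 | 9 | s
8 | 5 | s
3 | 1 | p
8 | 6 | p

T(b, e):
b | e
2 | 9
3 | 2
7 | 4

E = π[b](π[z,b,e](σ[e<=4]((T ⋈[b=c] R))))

σ filters on e, owned by the left side.
E' = π[b](π[z,b,e]((σ[e<=4](T) ⋈[b=c] R)))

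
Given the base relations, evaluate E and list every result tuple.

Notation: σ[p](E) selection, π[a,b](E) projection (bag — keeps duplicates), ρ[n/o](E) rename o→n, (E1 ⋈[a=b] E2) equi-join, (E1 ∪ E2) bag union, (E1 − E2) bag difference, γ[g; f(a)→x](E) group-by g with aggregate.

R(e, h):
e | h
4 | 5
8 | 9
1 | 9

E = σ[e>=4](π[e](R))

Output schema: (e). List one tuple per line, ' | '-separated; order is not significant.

Per-node cardinality:
  R → 3
  π[e](R) → 3
  σ[e>=4](π[e](R)) → 2

== RESULT ==
e
4
8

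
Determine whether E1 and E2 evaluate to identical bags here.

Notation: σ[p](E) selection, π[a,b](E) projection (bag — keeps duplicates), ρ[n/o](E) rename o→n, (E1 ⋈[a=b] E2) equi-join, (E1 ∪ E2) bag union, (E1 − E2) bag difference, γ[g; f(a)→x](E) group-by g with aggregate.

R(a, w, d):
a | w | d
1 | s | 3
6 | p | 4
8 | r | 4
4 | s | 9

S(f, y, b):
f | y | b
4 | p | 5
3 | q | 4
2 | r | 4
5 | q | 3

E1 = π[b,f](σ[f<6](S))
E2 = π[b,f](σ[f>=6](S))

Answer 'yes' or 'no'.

E1 stepwise |·|:
  S → 4
  σ[f<6](S) → 4
  π[b,f](σ[f<6](S)) → 4
E2 stepwise |·|:
  S → 4
  σ[f>=6](S) → 0
  π[b,f](σ[f>=6](S)) → 0

E1 result:
b | f
3 | 5
4 | 2
4 | 3
5 | 4
E2 result:
b | f
(0 rows)
Witness: (4, 2) appears 1× in E1 but 0× in E2.

no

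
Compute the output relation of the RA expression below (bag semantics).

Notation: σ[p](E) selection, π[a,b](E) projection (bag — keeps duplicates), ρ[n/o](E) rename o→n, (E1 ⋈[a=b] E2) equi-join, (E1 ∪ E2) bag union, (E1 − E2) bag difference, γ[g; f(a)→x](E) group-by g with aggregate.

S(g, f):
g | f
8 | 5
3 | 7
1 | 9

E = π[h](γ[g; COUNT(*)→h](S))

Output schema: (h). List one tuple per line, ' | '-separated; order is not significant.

Per-node cardinality:
  S → 3
  γ[g; COUNT(*)→h](S) → 3
  π[h](γ[g; COUNT(*)→h](S)) → 3

== RESULT ==
h
1
1
1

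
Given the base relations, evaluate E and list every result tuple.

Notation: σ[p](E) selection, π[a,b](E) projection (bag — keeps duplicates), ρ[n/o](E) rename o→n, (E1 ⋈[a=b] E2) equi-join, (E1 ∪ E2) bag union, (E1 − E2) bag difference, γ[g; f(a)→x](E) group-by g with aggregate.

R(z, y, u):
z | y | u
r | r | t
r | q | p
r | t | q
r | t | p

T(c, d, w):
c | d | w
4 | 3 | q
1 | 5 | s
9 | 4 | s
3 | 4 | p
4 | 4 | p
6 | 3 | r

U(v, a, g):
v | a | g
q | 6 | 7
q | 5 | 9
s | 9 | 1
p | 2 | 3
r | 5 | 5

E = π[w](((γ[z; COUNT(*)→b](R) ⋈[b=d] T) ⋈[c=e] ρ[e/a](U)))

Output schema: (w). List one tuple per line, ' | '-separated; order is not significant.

Subexpression sizes:
  R → 4
  γ[z; COUNT(*)→b](R) → 1
  T → 6
  (γ[z; COUNT(*)→b](R) ⋈[b=d] T) → 3
  U → 5
  ρ[e/a](U) → 5
  ((γ[z; COUNT(*)→b](R) ⋈[b=d] T) ⋈[c=e] ρ[e/a](U)) → 1
  π[w](((γ[z; COUNT(*)→b](R) ⋈[b=d] T) ⋈[c=e] ρ[e/a](U))) → 1

== RESULT ==
w
s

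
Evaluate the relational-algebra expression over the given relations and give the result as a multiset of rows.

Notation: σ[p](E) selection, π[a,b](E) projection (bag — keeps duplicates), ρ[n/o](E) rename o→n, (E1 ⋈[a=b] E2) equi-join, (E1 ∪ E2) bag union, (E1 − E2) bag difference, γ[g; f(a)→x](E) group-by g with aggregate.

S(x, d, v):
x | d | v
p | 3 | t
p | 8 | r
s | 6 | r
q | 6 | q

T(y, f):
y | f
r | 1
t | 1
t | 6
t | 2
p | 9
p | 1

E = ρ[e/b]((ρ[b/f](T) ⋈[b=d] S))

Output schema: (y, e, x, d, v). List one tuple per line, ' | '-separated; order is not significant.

Per-node cardinality:
  T → 6
  ρ[b/f](T) → 6
  S → 4
  (ρ[b/f](T) ⋈[b=d] S) → 2
  ρ[e/b]((ρ[b/f](T) ⋈[b=d] S)) → 2

== RESULT ==
y | e | x | d | v
t | 6 | q | 6 | q
t | 6 | s | 6 | r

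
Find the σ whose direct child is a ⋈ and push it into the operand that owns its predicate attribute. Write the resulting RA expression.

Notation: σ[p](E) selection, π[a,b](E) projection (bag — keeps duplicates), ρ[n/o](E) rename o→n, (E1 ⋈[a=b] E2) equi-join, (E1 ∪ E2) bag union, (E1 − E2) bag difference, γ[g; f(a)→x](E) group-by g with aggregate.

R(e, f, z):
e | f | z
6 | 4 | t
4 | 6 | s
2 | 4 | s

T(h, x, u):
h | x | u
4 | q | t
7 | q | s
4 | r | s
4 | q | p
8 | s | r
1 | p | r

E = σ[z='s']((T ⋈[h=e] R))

σ filters on z, owned by the right side.
E' = (T ⋈[h=e] σ[z='s'](R))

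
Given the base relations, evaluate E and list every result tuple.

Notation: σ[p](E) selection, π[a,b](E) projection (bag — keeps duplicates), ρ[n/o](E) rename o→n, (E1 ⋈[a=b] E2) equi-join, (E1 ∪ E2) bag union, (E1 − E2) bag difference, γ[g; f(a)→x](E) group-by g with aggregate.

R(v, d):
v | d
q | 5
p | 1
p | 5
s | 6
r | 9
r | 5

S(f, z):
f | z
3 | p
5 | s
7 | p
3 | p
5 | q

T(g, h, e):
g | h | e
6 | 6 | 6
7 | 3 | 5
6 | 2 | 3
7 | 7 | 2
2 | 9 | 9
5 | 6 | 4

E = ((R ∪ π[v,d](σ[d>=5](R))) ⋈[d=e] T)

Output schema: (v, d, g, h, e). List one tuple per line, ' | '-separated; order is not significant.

Stepwise |·|:
  R → 6
  R → 6
  σ[d>=5](R) → 5
  π[v,d](σ[d>=5](R)) → 5
  (R ∪ π[v,d](σ[d>=5](R))) → 11
  T → 6
  ((R ∪ π[v,d](σ[d>=5](R))) ⋈[d=e] T) → 10

== RESULT ==
v | d | g | h | e
p | 5 | 7 | 3 | 5
p | 5 | 7 | 3 | 5
q | 5 | 7 | 3 | 5
q | 5 | 7 | 3 | 5
r | 5 | 7 | 3 | 5
r | 5 | 7 | 3 | 5
r | 9 | 2 | 9 | 9
r | 9 | 2 | 9 | 9
s | 6 | 6 | 6 | 6
s | 6 | 6 | 6 | 6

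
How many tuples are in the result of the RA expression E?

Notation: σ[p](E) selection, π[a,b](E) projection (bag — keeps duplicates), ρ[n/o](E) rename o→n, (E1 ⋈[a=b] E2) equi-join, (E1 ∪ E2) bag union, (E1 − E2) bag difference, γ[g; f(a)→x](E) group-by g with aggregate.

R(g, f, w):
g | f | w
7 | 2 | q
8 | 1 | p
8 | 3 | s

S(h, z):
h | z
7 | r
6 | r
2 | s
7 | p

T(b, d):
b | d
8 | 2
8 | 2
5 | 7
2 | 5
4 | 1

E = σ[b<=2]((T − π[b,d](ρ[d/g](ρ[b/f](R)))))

Subexpression sizes:
  T → 5
  R → 3
  ρ[b/f](R) → 3
  ρ[d/g](ρ[b/f](R)) → 3
  π[b,d](ρ[d/g](ρ[b/f](R))) → 3
  (T − π[b,d](ρ[d/g](ρ[b/f](R)))) → 5
  σ[b<=2]((T − π[b,d](ρ[d/g](ρ[b/f](R))))) → 1

|E| = 1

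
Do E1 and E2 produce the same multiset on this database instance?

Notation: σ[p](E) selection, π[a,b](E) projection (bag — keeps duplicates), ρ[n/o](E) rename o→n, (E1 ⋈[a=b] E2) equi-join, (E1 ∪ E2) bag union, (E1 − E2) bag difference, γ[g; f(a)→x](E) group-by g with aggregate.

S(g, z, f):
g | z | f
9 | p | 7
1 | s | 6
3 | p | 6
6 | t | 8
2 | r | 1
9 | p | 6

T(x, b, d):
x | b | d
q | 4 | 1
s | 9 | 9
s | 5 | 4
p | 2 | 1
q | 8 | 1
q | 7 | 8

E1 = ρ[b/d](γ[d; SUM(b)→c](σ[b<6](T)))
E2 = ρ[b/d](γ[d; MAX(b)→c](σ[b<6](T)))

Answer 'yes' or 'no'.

E1 stepwise |·|:
  T → 6
  σ[b<6](T) → 3
  γ[d; SUM(b)→c](σ[b<6](T)) → 2
  ρ[b/d](γ[d; SUM(b)→c](σ[b<6](T))) → 2
E2 stepwise |·|:
  T → 6
  σ[b<6](T) → 3
  γ[d; MAX(b)→c](σ[b<6](T)) → 2
  ρ[b/d](γ[d; MAX(b)→c](σ[b<6](T))) → 2

E1 result:
b | c
1 | 6
4 | 5
E2 result:
b | c
1 | 4
4 | 5
Witness: (1, 6) appears 1× in E1 but 0× in E2.

no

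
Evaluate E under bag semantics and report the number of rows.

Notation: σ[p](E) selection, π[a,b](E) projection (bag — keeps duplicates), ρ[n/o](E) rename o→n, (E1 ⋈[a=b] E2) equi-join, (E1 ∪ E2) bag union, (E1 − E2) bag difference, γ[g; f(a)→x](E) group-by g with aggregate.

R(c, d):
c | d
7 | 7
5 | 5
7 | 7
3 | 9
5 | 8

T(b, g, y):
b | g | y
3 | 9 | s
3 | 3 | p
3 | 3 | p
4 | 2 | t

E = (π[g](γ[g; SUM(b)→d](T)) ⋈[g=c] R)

Row counts bottom-up:
  T → 4
  γ[g; SUM(b)→d](T) → 3
  π[g](γ[g; SUM(b)→d](T)) → 3
  R → 5
  (π[g](γ[g; SUM(b)→d](T)) ⋈[g=c] R) → 1

|E| = 1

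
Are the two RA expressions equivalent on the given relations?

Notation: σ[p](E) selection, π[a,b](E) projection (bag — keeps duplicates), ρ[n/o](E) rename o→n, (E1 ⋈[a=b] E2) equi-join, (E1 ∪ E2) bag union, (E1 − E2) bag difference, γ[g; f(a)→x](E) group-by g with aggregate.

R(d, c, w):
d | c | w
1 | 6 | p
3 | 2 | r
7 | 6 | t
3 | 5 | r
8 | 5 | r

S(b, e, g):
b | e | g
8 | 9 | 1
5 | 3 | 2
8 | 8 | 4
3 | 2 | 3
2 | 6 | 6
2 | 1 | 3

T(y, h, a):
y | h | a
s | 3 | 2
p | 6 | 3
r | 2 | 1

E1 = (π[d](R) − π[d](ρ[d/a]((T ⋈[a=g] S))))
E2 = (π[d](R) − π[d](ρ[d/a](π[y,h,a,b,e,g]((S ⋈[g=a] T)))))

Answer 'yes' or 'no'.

E1 per-node cardinality:
  R → 5
  π[d](R) → 5
  T → 3
  S → 6
  (T ⋈[a=g] S) → 4
  ρ[d/a]((T ⋈[a=g] S)) → 4
  π[d](ρ[d/a]((T ⋈[a=g] S))) → 4
  (π[d](R) − π[d](ρ[d/a]((T ⋈[a=g] S)))) → 2
E2 per-node cardinality:
  R → 5
  π[d](R) → 5
  S → 6
  T → 3
  (S ⋈[g=a] T) → 4
  π[y,h,a,b,e,g]((S ⋈[g=a] T)) → 4
  ρ[d/a](π[y,h,a,b,e,g]((S ⋈[g=a] T))) → 4
  π[d](ρ[d/a](π[y,h,a,b,e,g]((S ⋈[g=a] T)))) → 4
  (π[d](R) − π[d](ρ[d/a](π[y,h,a,b,e,g]((S ⋈[g=a] T))))) → 2

E1 and E2 produce the same multiset:
d
7
8

yes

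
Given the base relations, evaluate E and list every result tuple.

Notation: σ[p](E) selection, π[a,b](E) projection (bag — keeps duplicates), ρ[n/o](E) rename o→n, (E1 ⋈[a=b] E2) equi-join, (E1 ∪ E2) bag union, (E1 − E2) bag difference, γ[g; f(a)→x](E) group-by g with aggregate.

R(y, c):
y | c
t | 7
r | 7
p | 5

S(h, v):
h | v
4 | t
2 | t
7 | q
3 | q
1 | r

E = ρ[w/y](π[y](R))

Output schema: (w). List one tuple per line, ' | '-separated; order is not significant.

Row counts bottom-up:
  R → 3
  π[y](R) → 3
  ρ[w/y](π[y](R)) → 3

== RESULT ==
w
p
r
t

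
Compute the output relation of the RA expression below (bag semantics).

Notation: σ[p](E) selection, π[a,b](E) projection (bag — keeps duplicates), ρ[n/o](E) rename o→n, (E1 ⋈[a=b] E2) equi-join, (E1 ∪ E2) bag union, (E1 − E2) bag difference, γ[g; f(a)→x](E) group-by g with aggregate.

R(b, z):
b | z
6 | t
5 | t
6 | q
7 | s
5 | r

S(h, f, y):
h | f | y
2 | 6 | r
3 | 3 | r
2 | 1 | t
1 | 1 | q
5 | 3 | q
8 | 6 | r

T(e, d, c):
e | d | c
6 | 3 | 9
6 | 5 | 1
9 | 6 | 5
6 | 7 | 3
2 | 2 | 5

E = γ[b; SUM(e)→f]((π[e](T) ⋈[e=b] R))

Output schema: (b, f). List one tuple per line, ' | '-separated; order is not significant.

Row counts bottom-up:
  T → 5
  π[e](T) → 5
  R → 5
  (π[e](T) ⋈[e=b] R) → 6
  γ[b; SUM(e)→f]((π[e](T) ⋈[e=b] R)) → 1

== RESULT ==
b | f
6 | 36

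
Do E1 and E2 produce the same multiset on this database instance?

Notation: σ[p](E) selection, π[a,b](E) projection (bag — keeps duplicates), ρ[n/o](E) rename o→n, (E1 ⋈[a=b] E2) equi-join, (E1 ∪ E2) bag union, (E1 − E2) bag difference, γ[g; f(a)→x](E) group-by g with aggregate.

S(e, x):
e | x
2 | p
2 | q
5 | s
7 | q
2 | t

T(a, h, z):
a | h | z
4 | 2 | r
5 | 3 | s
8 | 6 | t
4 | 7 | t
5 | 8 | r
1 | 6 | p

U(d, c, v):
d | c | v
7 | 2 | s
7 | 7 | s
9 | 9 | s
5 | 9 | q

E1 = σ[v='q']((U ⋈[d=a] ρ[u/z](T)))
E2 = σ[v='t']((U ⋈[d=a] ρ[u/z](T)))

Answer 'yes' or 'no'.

E1 subexpression sizes:
  U → 4
  T → 6
  ρ[u/z](T) → 6
  (U ⋈[d=a] ρ[u/z](T)) → 2
  σ[v='q']((U ⋈[d=a] ρ[u/z](T))) → 2
E2 subexpression sizes:
  U → 4
  T → 6
  ρ[u/z](T) → 6
  (U ⋈[d=a] ρ[u/z](T)) → 2
  σ[v='t']((U ⋈[d=a] ρ[u/z](T))) → 0

E1 result:
d | c | v | a | h | u
5 | 9 | q | 5 | 3 | s
5 | 9 | q | 5 | 8 | r
E2 result:
d | c | v | a | h | u
(0 rows)
Witness: (5, 9, 'q', 5, 3, 's') appears 1× in E1 but 0× in E2.

no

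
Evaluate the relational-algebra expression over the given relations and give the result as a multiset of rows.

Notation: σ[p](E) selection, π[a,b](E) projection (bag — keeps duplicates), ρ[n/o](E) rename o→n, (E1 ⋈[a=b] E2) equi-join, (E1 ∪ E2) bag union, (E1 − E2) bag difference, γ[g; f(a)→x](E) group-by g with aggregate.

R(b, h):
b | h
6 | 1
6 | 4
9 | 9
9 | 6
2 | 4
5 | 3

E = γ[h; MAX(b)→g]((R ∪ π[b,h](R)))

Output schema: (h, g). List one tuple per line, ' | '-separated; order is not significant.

Per-node cardinality:
  R → 6
  R → 6
  π[b,h](R) → 6
  (R ∪ π[b,h](R)) → 12
  γ[h; MAX(b)→g]((R ∪ π[b,h](R))) → 5

== RESULT ==
h | g
1 | 6
3 | 5
4 | 6
6 | 9
9 | 9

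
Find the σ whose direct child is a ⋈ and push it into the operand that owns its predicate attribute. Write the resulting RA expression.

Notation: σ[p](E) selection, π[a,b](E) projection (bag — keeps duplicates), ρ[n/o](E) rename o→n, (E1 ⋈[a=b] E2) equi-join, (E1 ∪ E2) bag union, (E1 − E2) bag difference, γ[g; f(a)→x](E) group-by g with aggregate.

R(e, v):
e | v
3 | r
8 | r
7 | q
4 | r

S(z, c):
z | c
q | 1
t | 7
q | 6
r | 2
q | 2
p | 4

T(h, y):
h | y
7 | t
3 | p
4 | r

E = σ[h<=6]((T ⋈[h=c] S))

σ filters on h, owned by the left side.
E' = (σ[h<=6](T) ⋈[h=c] S)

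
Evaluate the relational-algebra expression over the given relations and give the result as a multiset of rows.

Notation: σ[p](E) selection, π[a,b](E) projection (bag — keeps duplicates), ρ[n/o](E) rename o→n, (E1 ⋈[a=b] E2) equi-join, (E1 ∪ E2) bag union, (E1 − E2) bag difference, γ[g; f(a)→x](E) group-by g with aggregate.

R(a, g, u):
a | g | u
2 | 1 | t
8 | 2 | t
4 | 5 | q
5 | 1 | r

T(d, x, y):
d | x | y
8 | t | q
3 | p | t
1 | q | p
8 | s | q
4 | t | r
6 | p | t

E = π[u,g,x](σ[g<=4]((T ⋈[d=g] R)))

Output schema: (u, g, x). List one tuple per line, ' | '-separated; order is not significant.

Subexpression sizes:
  T → 6
  R → 4
  (T ⋈[d=g] R) → 2
  σ[g<=4]((T ⋈[d=g] R)) → 2
  π[u,g,x](σ[g<=4]((T ⋈[d=g] R))) → 2

== RESULT ==
u | g | x
r | 1 | q
t | 1 | q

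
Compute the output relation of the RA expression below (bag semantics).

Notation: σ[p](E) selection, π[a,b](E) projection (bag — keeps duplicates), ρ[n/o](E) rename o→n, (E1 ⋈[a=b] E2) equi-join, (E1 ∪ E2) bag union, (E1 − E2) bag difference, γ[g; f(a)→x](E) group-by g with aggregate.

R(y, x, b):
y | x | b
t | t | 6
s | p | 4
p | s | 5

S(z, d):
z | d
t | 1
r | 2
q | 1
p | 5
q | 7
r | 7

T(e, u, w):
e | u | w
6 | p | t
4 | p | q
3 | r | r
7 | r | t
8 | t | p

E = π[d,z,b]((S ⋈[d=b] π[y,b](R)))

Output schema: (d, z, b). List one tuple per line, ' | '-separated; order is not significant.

Stepwise |·|:
  S → 6
  R → 3
  π[y,b](R) → 3
  (S ⋈[d=b] π[y,b](R)) → 1
  π[d,z,b]((S ⋈[d=b] π[y,b](R))) → 1

== RESULT ==
d | z | b
5 | p | 5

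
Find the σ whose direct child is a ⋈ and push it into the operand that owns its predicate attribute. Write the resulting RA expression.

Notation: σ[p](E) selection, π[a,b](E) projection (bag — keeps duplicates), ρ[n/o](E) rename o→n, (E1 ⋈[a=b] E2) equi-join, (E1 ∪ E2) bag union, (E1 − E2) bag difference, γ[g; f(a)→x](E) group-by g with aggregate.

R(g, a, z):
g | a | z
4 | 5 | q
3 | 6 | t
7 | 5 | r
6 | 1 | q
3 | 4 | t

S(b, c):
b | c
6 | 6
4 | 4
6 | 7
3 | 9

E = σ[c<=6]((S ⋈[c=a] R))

σ filters on c, owned by the left side.
E' = (σ[c<=6](S) ⋈[c=a] R)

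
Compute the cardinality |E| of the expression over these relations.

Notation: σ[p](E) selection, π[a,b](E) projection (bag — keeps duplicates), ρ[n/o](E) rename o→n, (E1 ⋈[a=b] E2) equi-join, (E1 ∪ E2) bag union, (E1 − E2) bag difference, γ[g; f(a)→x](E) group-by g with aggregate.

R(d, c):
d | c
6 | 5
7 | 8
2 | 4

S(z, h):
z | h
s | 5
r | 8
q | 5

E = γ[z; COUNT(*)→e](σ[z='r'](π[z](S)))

Stepwise |·|:
  S → 3
  π[z](S) → 3
  σ[z='r'](π[z](S)) → 1
  γ[z; COUNT(*)→e](σ[z='r'](π[z](S))) → 1

|E| = 1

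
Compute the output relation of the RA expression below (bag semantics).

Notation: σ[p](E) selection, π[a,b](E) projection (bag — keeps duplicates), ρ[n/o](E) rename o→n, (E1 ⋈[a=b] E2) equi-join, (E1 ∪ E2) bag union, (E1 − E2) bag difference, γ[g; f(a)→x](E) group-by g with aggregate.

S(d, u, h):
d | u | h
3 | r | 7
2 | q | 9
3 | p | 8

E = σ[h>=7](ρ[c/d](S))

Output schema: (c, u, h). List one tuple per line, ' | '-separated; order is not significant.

Row counts bottom-up:
  S → 3
  ρ[c/d](S) → 3
  σ[h>=7](ρ[c/d](S)) → 3

== RESULT ==
c | u | h
2 | q | 9
3 | p | 8
3 | r | 7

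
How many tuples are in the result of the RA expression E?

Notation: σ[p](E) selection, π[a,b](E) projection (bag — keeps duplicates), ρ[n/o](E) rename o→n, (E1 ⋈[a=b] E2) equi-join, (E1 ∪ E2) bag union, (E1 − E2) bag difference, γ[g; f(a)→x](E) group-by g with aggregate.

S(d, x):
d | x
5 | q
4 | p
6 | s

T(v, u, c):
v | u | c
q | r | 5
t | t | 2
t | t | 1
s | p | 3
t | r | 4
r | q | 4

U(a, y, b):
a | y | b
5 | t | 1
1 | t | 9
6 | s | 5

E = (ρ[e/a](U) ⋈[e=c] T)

Stepwise |·|:
  U → 3
  ρ[e/a](U) → 3
  T → 6
  (ρ[e/a](U) ⋈[e=c] T) → 2

|E| = 2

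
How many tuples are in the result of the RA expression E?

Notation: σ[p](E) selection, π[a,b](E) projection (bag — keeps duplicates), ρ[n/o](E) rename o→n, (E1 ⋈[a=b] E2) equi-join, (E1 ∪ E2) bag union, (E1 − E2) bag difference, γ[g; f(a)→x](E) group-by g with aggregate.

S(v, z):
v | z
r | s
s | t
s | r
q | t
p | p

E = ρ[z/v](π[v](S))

Row counts bottom-up:
  S → 5
  π[v](S) → 5
  ρ[z/v](π[v](S)) → 5

|E| = 5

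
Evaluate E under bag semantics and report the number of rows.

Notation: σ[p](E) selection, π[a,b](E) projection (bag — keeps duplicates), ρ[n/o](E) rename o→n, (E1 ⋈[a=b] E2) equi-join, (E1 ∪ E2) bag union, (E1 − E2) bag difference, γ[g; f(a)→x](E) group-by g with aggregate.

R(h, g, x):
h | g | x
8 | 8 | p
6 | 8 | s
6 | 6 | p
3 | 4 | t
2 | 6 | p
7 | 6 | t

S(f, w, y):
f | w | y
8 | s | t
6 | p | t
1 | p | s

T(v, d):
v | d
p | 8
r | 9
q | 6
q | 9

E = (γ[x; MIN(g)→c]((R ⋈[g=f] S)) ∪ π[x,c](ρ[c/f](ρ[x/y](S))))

Subexpression sizes:
  R → 6
  S → 3
  (R ⋈[g=f] S) → 5
  γ[x; MIN(g)→c]((R ⋈[g=f] S)) → 3
  S → 3
  ρ[x/y](S) → 3
  ρ[c/f](ρ[x/y](S)) → 3
  π[x,c](ρ[c/f](ρ[x/y](S))) → 3
  (γ[x; MIN(g)→c]((R ⋈[g=f] S)) ∪ π[x,c](ρ[c/f](ρ[x/y](S)))) → 6

|E| = 6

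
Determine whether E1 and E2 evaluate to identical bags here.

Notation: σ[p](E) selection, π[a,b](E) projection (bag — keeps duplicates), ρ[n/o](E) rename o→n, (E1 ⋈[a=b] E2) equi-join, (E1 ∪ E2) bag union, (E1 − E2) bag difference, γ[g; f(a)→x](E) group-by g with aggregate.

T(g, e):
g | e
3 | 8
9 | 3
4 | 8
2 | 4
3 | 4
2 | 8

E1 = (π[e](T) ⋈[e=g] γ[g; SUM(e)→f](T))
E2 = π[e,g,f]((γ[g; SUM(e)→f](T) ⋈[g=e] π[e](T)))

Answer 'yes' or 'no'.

E1 subexpression sizes:
  T → 6
  π[e](T) → 6
  T → 6
  γ[g; SUM(e)→f](T) → 4
  (π[e](T) ⋈[e=g] γ[g; SUM(e)→f](T)) → 3
E2 subexpression sizes:
  T → 6
  γ[g; SUM(e)→f](T) → 4
  T → 6
  π[e](T) → 6
  (γ[g; SUM(e)→f](T) ⋈[g=e] π[e](T)) → 3
  π[e,g,f]((γ[g; SUM(e)→f](T) ⋈[g=e] π[e](T))) → 3

E1 and E2 produce the same multiset:
e | g | f
3 | 3 | 12
4 | 4 | 8
4 | 4 | 8

yes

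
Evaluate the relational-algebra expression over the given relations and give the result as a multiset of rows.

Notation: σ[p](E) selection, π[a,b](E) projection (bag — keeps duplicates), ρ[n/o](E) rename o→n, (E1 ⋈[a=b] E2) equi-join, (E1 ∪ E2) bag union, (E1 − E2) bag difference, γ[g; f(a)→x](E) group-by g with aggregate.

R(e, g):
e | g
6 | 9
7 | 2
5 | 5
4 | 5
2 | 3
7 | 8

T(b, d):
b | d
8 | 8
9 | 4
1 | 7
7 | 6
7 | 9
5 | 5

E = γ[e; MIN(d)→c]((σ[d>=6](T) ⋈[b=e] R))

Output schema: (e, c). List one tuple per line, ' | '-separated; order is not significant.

Stepwise |·|:
  T → 6
  σ[d>=6](T) → 4
  R → 6
  (σ[d>=6](T) ⋈[b=e] R) → 4
  γ[e; MIN(d)→c]((σ[d>=6](T) ⋈[b=e] R)) → 1

== RESULT ==
e | c
7 | 6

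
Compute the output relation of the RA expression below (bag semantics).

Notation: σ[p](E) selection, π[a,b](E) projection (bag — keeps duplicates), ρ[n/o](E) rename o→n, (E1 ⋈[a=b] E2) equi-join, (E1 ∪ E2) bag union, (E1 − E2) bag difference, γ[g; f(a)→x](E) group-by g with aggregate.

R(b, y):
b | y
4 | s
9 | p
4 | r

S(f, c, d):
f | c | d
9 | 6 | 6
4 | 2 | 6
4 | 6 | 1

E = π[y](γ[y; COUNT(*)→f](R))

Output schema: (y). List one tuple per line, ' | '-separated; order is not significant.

Per-node cardinality:
  R → 3
  γ[y; COUNT(*)→f](R) → 3
  π[y](γ[y; COUNT(*)→f](R)) → 3

== RESULT ==
y
p
r
s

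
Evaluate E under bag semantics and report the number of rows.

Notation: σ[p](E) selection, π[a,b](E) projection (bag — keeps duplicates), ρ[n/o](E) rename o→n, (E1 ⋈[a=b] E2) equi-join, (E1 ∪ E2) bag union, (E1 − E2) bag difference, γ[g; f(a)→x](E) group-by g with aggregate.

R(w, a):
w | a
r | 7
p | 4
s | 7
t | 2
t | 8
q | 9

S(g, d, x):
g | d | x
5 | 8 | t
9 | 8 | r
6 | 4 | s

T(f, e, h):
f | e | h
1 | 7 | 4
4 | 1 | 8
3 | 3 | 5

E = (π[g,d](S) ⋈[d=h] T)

Subexpression sizes:
  S → 3
  π[g,d](S) → 3
  T → 3
  (π[g,d](S) ⋈[d=h] T) → 3

|E| = 3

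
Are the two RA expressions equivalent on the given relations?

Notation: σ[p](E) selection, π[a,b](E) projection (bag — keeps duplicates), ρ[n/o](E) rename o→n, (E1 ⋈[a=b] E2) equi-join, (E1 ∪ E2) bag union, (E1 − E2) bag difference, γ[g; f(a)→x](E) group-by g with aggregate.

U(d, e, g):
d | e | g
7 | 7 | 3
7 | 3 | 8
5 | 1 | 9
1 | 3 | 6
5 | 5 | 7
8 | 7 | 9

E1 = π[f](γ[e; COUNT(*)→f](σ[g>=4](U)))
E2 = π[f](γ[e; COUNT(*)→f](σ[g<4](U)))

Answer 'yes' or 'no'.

E1 row counts bottom-up:
  U → 6
  σ[g>=4](U) → 5
  γ[e; COUNT(*)→f](σ[g>=4](U)) → 4
  π[f](γ[e; COUNT(*)→f](σ[g>=4](U))) → 4
E2 row counts bottom-up:
  U → 6
  σ[g<4](U) → 1
  γ[e; COUNT(*)→f](σ[g<4](U)) → 1
  π[f](γ[e; COUNT(*)→f](σ[g<4](U))) → 1

E1 result:
f
1
1
1
2
E2 result:
f
1
Witness: (1,) appears 3× in E1 but 1× in E2.

no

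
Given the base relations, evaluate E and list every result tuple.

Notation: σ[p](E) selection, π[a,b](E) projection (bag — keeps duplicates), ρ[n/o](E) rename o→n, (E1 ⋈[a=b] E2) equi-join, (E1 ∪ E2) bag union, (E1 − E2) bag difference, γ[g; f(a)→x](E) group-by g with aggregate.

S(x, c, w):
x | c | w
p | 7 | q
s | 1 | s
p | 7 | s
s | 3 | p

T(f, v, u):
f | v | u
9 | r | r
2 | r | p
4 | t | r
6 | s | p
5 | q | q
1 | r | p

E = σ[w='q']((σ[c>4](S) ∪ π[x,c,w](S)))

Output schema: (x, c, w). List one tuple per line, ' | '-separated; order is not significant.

Stepwise |·|:
  S → 4
  σ[c>4](S) → 2
  S → 4
  π[x,c,w](S) → 4
  (σ[c>4](S) ∪ π[x,c,w](S)) → 6
  σ[w='q']((σ[c>4](S) ∪ π[x,c,w](S))) → 2

== RESULT ==
x | c | w
p | 7 | q
p | 7 | q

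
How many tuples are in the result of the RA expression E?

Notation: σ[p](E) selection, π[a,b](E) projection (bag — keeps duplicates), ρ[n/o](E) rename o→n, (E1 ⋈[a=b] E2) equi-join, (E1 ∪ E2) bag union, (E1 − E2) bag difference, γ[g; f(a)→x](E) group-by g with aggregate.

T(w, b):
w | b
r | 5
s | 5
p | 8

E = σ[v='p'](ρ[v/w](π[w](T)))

Per-node cardinality:
  T → 3
  π[w](T) → 3
  ρ[v/w](π[w](T)) → 3
  σ[v='p'](ρ[v/w](π[w](T))) → 1

|E| = 1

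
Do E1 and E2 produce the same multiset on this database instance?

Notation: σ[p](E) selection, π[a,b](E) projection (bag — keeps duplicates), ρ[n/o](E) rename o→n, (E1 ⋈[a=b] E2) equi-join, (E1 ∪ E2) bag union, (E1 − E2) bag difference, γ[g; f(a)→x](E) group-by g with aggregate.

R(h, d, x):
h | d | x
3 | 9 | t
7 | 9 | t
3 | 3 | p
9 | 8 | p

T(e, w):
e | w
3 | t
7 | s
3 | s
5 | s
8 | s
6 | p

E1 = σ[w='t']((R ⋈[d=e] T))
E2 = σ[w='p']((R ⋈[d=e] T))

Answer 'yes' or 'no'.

E1 stepwise |·|:
  R → 4
  T → 6
  (R ⋈[d=e] T) → 3
  σ[w='t']((R ⋈[d=e] T)) → 1
E2 stepwise |·|:
  R → 4
  T → 6
  (R ⋈[d=e] T) → 3
  σ[w='p']((R ⋈[d=e] T)) → 0

E1 result:
h | d | x | e | w
3 | 3 | p | 3 | t
E2 result:
h | d | x | e | w
(0 rows)
Witness: (3, 3, 'p', 3, 't') appears 1× in E1 but 0× in E2.

no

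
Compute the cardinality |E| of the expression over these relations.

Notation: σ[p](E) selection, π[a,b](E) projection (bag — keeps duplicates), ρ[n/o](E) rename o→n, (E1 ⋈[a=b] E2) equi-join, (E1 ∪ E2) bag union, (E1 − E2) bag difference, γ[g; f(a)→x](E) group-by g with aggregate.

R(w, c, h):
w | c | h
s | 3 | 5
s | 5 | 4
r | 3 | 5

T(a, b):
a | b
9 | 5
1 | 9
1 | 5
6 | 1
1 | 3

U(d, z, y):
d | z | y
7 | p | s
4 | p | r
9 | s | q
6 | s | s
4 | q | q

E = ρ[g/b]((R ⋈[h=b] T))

Subexpression sizes:
  R → 3
  T → 5
  (R ⋈[h=b] T) → 4
  ρ[g/b]((R ⋈[h=b] T)) → 4

|E| = 4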